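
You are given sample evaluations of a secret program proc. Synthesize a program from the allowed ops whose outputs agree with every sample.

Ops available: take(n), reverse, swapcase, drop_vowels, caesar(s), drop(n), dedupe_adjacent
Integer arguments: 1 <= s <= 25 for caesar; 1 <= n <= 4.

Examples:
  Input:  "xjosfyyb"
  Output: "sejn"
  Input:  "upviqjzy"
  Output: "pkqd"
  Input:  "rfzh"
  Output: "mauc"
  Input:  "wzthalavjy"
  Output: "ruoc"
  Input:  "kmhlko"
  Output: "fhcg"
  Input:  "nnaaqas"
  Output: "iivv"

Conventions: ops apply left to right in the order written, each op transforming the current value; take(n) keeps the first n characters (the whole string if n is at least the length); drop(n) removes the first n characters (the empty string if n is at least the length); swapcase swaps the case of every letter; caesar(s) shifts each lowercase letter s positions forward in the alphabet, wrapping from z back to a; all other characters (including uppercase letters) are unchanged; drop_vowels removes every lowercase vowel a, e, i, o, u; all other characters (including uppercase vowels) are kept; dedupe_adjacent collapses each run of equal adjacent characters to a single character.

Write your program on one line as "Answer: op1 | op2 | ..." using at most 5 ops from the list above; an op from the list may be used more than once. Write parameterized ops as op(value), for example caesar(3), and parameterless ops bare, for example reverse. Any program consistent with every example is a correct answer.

caesar(22) | caesar(22) | take(4) | caesar(17) | caesar(12)

Check, running the answer program on each example:
  "xjosfyyb" -> "tfkobuux" -> "pbgkxqqt" -> "pbgk" -> "gsxb" -> "sejn"
  "upviqjzy" -> "qlremfvu" -> "mhnaibrq" -> "mhna" -> "dyer" -> "pkqd"
  "rfzh" -> "nbvd" -> "jxrz" -> "jxrz" -> "aoiq" -> "mauc"
  "wzthalavjy" -> "svpdwhwrfu" -> "orlzsdsnbq" -> "orlz" -> "ficq" -> "ruoc"
  "kmhlko" -> "gidhgk" -> "cezdcg" -> "cezd" -> "tvqu" -> "fhcg"
  "nnaaqas" -> "jjwwmwo" -> "ffssisk" -> "ffss" -> "wwjj" -> "iivv"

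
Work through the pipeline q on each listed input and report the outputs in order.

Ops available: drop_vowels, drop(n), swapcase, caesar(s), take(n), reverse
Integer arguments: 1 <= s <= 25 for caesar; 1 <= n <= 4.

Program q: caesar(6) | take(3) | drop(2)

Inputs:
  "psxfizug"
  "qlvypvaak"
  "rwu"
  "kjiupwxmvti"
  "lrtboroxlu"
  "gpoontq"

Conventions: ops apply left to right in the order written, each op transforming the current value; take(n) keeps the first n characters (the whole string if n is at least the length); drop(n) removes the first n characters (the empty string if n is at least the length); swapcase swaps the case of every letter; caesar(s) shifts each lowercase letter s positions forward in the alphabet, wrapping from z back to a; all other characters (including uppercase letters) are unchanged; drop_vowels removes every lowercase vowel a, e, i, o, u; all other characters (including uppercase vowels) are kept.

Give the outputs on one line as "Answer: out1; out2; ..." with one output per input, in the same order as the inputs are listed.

Execution, op by op:
  "psxfizug" -> "vydlofam" -> "vyd" -> "d"
  "qlvypvaak" -> "wrbevbggq" -> "wrb" -> "b"
  "rwu" -> "xca" -> "xca" -> "a"
  "kjiupwxmvti" -> "qpoavcdsbzo" -> "qpo" -> "o"
  "lrtboroxlu" -> "rxzhuxudra" -> "rxz" -> "z"
  "gpoontq" -> "mvuutzw" -> "mvu" -> "u"

"d"; "b"; "a"; "o"; "z"; "u"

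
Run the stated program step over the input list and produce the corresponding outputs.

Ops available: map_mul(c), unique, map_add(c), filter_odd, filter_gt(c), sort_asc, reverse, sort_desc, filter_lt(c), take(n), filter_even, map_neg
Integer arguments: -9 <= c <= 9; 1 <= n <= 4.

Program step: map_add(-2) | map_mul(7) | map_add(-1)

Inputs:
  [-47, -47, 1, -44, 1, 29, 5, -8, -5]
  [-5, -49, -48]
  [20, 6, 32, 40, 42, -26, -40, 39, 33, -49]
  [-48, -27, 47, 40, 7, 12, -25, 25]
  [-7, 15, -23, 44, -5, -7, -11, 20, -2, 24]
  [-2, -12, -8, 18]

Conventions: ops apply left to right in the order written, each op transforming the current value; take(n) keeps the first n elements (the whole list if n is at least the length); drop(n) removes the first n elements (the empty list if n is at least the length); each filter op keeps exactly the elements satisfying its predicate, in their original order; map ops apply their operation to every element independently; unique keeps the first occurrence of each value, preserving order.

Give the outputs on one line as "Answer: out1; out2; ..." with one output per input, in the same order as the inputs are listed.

[-344, -344, -8, -323, -8, 188, 20, -71, -50]; [-50, -358, -351]; [125, 27, 209, 265, 279, -197, -295, 258, 216, -358]; [-351, -204, 314, 265, 34, 69, -190, 160]; [-64, 90, -176, 293, -50, -64, -92, 125, -29, 153]; [-29, -99, -71, 111]

Execution, op by op:
  [-47, -47, 1, -44, 1, 29, 5, -8, -5] -> [-49, -49, -1, -46, -1, 27, 3, -10, -7] -> [-343, -343, -7, -322, -7, 189, 21, -70, -49] -> [-344, -344, -8, -323, -8, 188, 20, -71, -50]
  [-5, -49, -48] -> [-7, -51, -50] -> [-49, -357, -350] -> [-50, -358, -351]
  [20, 6, 32, 40, 42, -26, -40, 39, 33, -49] -> [18, 4, 30, 38, 40, -28, -42, 37, 31, -51] -> [126, 28, 210, 266, 280, -196, -294, 259, 217, -357] -> [125, 27, 209, 265, 279, -197, -295, 258, 216, -358]
  [-48, -27, 47, 40, 7, 12, -25, 25] -> [-50, -29, 45, 38, 5, 10, -27, 23] -> [-350, -203, 315, 266, 35, 70, -189, 161] -> [-351, -204, 314, 265, 34, 69, -190, 160]
  [-7, 15, -23, 44, -5, -7, -11, 20, -2, 24] -> [-9, 13, -25, 42, -7, -9, -13, 18, -4, 22] -> [-63, 91, -175, 294, -49, -63, -91, 126, -28, 154] -> [-64, 90, -176, 293, -50, -64, -92, 125, -29, 153]
  [-2, -12, -8, 18] -> [-4, -14, -10, 16] -> [-28, -98, -70, 112] -> [-29, -99, -71, 111]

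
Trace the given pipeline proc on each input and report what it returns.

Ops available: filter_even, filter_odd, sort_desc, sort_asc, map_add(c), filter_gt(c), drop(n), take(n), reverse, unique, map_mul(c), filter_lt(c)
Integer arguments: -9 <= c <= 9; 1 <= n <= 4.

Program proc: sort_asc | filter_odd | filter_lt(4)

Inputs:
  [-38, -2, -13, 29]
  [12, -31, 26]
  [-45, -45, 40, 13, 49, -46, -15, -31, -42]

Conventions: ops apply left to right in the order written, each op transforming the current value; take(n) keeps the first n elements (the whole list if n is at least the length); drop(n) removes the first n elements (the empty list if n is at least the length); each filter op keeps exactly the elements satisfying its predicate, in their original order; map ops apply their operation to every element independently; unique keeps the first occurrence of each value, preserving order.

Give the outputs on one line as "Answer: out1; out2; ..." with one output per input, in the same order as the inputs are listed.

[-13]; [-31]; [-45, -45, -31, -15]

Execution, op by op:
  [-38, -2, -13, 29] -> [-38, -13, -2, 29] -> [-13, 29] -> [-13]
  [12, -31, 26] -> [-31, 12, 26] -> [-31] -> [-31]
  [-45, -45, 40, 13, 49, -46, -15, -31, -42] -> [-46, -45, -45, -42, -31, -15, 13, 40, 49] -> [-45, -45, -31, -15, 13, 49] -> [-45, -45, -31, -15]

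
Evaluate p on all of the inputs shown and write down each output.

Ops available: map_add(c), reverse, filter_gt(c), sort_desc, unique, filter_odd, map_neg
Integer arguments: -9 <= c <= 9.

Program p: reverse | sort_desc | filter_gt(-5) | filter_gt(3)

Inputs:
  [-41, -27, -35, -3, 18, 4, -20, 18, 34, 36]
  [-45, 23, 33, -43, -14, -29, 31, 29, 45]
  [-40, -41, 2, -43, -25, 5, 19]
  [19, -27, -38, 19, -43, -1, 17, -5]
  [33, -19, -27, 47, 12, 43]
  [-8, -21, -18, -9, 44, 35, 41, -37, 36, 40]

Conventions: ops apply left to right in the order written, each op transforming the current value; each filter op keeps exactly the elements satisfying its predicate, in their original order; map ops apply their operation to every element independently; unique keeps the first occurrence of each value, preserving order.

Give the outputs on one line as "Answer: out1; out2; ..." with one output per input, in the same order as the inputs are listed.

Execution, op by op:
  [-41, -27, -35, -3, 18, 4, -20, 18, 34, 36] -> [36, 34, 18, -20, 4, 18, -3, -35, -27, -41] -> [36, 34, 18, 18, 4, -3, -20, -27, -35, -41] -> [36, 34, 18, 18, 4, -3] -> [36, 34, 18, 18, 4]
  [-45, 23, 33, -43, -14, -29, 31, 29, 45] -> [45, 29, 31, -29, -14, -43, 33, 23, -45] -> [45, 33, 31, 29, 23, -14, -29, -43, -45] -> [45, 33, 31, 29, 23] -> [45, 33, 31, 29, 23]
  [-40, -41, 2, -43, -25, 5, 19] -> [19, 5, -25, -43, 2, -41, -40] -> [19, 5, 2, -25, -40, -41, -43] -> [19, 5, 2] -> [19, 5]
  [19, -27, -38, 19, -43, -1, 17, -5] -> [-5, 17, -1, -43, 19, -38, -27, 19] -> [19, 19, 17, -1, -5, -27, -38, -43] -> [19, 19, 17, -1] -> [19, 19, 17]
  [33, -19, -27, 47, 12, 43] -> [43, 12, 47, -27, -19, 33] -> [47, 43, 33, 12, -19, -27] -> [47, 43, 33, 12] -> [47, 43, 33, 12]
  [-8, -21, -18, -9, 44, 35, 41, -37, 36, 40] -> [40, 36, -37, 41, 35, 44, -9, -18, -21, -8] -> [44, 41, 40, 36, 35, -8, -9, -18, -21, -37] -> [44, 41, 40, 36, 35] -> [44, 41, 40, 36, 35]

[36, 34, 18, 18, 4]; [45, 33, 31, 29, 23]; [19, 5]; [19, 19, 17]; [47, 43, 33, 12]; [44, 41, 40, 36, 35]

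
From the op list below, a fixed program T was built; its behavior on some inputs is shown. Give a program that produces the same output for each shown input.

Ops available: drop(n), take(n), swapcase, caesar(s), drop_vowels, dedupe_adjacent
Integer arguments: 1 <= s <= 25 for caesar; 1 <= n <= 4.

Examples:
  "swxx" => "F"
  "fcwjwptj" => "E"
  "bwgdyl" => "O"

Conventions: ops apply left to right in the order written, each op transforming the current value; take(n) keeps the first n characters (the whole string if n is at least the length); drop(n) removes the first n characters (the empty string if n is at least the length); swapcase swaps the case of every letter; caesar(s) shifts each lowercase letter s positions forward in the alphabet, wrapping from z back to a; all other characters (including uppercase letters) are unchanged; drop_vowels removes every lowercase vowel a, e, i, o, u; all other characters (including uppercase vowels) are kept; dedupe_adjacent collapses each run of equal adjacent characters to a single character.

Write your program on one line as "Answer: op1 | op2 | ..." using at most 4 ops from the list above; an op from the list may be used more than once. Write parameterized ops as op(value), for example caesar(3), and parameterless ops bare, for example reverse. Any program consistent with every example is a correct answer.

caesar(8) | take(3) | drop(2) | swapcase

Check, running the answer program on each example:
  "swxx" -> "aeff" -> "aef" -> "f" -> "F"
  "fcwjwptj" -> "nkerexbr" -> "nke" -> "e" -> "E"
  "bwgdyl" -> "jeolgt" -> "jeo" -> "o" -> "O"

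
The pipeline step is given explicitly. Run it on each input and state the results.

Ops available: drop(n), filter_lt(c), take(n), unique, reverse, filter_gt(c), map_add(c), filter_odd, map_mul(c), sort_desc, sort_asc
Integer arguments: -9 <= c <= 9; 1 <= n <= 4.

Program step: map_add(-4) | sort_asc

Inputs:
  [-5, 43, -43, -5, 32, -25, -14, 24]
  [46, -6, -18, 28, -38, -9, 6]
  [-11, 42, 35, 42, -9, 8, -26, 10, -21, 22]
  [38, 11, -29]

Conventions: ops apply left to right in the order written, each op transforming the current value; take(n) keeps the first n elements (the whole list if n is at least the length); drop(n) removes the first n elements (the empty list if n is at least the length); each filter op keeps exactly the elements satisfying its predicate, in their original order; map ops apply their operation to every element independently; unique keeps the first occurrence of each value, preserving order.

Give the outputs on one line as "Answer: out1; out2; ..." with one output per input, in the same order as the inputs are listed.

Execution, op by op:
  [-5, 43, -43, -5, 32, -25, -14, 24] -> [-9, 39, -47, -9, 28, -29, -18, 20] -> [-47, -29, -18, -9, -9, 20, 28, 39]
  [46, -6, -18, 28, -38, -9, 6] -> [42, -10, -22, 24, -42, -13, 2] -> [-42, -22, -13, -10, 2, 24, 42]
  [-11, 42, 35, 42, -9, 8, -26, 10, -21, 22] -> [-15, 38, 31, 38, -13, 4, -30, 6, -25, 18] -> [-30, -25, -15, -13, 4, 6, 18, 31, 38, 38]
  [38, 11, -29] -> [34, 7, -33] -> [-33, 7, 34]

[-47, -29, -18, -9, -9, 20, 28, 39]; [-42, -22, -13, -10, 2, 24, 42]; [-30, -25, -15, -13, 4, 6, 18, 31, 38, 38]; [-33, 7, 34]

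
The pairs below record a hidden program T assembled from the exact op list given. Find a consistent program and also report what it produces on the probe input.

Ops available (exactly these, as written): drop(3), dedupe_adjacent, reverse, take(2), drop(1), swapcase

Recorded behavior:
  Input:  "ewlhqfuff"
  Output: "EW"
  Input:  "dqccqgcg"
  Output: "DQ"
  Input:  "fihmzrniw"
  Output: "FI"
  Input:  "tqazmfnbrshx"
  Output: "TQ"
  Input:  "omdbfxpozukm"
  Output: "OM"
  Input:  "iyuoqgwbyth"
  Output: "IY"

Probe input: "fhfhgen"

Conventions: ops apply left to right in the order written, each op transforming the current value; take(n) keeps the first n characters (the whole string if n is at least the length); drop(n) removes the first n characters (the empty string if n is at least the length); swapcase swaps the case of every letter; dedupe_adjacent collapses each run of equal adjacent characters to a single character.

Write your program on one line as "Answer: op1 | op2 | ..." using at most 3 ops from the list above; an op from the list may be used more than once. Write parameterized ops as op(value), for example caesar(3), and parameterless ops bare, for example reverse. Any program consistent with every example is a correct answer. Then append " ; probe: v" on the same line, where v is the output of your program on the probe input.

dedupe_adjacent | take(2) | swapcase ; probe: "FH"

Check, running the answer program on each example:
  "ewlhqfuff" -> "ewlhqfuf" -> "ew" -> "EW"
  "dqccqgcg" -> "dqcqgcg" -> "dq" -> "DQ"
  "fihmzrniw" -> "fihmzrniw" -> "fi" -> "FI"
  "tqazmfnbrshx" -> "tqazmfnbrshx" -> "tq" -> "TQ"
  "omdbfxpozukm" -> "omdbfxpozukm" -> "om" -> "OM"
  "iyuoqgwbyth" -> "iyuoqgwbyth" -> "iy" -> "IY"
  probe: "fhfhgen" -> "fhfhgen" -> "fh" -> "FH"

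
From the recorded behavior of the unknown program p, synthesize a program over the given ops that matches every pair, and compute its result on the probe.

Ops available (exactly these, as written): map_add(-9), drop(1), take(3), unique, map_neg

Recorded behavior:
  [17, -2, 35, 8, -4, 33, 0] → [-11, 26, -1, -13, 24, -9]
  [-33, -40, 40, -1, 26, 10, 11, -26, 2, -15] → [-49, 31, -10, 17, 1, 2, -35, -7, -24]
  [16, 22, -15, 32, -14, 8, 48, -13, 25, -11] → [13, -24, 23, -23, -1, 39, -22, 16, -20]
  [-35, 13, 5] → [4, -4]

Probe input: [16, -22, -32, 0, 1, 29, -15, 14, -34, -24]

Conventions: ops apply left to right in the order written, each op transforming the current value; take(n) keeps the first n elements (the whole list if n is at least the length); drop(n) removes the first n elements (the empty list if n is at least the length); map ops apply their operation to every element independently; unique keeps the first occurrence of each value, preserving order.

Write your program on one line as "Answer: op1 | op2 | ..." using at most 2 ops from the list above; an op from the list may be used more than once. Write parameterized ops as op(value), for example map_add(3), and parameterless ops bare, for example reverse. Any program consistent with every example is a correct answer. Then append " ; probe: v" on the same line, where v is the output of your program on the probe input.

drop(1) | map_add(-9) ; probe: [-31, -41, -9, -8, 20, -24, 5, -43, -33]

Check, running the answer program on each example:
  [17, -2, 35, 8, -4, 33, 0] -> [-2, 35, 8, -4, 33, 0] -> [-11, 26, -1, -13, 24, -9]
  [-33, -40, 40, -1, 26, 10, 11, -26, 2, -15] -> [-40, 40, -1, 26, 10, 11, -26, 2, -15] -> [-49, 31, -10, 17, 1, 2, -35, -7, -24]
  [16, 22, -15, 32, -14, 8, 48, -13, 25, -11] -> [22, -15, 32, -14, 8, 48, -13, 25, -11] -> [13, -24, 23, -23, -1, 39, -22, 16, -20]
  [-35, 13, 5] -> [13, 5] -> [4, -4]
  probe: [16, -22, -32, 0, 1, 29, -15, 14, -34, -24] -> [-22, -32, 0, 1, 29, -15, 14, -34, -24] -> [-31, -41, -9, -8, 20, -24, 5, -43, -33]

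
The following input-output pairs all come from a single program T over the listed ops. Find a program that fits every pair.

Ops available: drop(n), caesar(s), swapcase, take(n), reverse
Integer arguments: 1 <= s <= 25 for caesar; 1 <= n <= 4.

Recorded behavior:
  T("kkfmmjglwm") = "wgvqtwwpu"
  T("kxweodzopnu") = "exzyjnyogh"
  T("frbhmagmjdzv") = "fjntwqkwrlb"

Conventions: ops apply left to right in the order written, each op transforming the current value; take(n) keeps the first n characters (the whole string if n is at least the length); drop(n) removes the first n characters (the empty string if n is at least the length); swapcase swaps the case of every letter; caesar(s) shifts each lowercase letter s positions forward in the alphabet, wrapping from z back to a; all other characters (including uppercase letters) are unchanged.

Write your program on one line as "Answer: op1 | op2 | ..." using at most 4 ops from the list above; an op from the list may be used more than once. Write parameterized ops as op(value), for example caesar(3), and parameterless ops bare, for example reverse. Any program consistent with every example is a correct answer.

drop(1) | reverse | caesar(10)

Check, running the answer program on each example:
  "kkfmmjglwm" -> "kfmmjglwm" -> "mwlgjmmfk" -> "wgvqtwwpu"
  "kxweodzopnu" -> "xweodzopnu" -> "unpozdoewx" -> "exzyjnyogh"
  "frbhmagmjdzv" -> "rbhmagmjdzv" -> "vzdjmgamhbr" -> "fjntwqkwrlb"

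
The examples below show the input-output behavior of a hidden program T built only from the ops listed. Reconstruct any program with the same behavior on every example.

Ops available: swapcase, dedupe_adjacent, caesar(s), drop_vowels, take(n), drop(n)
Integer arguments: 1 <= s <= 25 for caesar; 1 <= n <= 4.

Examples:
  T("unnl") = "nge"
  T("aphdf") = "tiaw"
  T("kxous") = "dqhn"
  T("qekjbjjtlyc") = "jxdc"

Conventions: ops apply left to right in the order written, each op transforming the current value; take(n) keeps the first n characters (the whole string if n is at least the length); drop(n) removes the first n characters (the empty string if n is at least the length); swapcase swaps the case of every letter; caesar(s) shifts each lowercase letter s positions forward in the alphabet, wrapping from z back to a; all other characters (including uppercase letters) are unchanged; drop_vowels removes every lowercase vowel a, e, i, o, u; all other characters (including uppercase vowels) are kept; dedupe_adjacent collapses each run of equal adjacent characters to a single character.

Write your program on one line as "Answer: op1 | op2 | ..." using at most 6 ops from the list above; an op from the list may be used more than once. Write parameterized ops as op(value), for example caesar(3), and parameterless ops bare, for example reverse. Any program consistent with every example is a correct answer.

dedupe_adjacent | swapcase | take(4) | swapcase | caesar(19)

Check, running the answer program on each example:
  "unnl" -> "unl" -> "UNL" -> "UNL" -> "unl" -> "nge"
  "aphdf" -> "aphdf" -> "APHDF" -> "APHD" -> "aphd" -> "tiaw"
  "kxous" -> "kxous" -> "KXOUS" -> "KXOU" -> "kxou" -> "dqhn"
  "qekjbjjtlyc" -> "qekjbjtlyc" -> "QEKJBJTLYC" -> "QEKJ" -> "qekj" -> "jxdc"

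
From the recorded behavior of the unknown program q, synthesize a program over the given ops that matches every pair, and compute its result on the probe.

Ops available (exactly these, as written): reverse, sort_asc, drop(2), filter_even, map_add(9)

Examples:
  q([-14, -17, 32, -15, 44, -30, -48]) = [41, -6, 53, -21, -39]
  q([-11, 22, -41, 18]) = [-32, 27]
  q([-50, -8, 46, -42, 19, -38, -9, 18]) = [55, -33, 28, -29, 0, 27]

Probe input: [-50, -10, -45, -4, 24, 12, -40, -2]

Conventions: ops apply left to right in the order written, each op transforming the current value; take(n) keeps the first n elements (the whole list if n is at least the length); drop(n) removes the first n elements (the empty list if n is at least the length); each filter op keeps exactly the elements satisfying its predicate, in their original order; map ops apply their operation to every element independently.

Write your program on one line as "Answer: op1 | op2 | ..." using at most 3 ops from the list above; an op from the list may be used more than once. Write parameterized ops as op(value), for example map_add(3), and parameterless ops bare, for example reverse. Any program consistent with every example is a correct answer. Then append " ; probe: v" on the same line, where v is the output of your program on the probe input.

drop(2) | map_add(9) ; probe: [-36, 5, 33, 21, -31, 7]

Check, running the answer program on each example:
  [-14, -17, 32, -15, 44, -30, -48] -> [32, -15, 44, -30, -48] -> [41, -6, 53, -21, -39]
  [-11, 22, -41, 18] -> [-41, 18] -> [-32, 27]
  [-50, -8, 46, -42, 19, -38, -9, 18] -> [46, -42, 19, -38, -9, 18] -> [55, -33, 28, -29, 0, 27]
  probe: [-50, -10, -45, -4, 24, 12, -40, -2] -> [-45, -4, 24, 12, -40, -2] -> [-36, 5, 33, 21, -31, 7]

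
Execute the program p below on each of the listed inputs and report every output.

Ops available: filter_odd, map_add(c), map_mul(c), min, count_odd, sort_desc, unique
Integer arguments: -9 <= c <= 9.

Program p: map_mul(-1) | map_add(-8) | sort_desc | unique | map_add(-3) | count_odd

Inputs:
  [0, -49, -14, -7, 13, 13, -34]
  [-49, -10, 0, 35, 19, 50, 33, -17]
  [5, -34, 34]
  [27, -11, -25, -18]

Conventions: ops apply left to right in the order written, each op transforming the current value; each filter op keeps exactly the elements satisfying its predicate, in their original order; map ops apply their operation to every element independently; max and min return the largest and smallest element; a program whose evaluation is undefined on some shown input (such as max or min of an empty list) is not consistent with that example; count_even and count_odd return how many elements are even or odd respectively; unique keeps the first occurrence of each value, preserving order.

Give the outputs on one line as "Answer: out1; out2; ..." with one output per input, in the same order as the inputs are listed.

Execution, op by op:
  [0, -49, -14, -7, 13, 13, -34] -> [0, 49, 14, 7, -13, -13, 34] -> [-8, 41, 6, -1, -21, -21, 26] -> [41, 26, 6, -1, -8, -21, -21] -> [41, 26, 6, -1, -8, -21] -> [38, 23, 3, -4, -11, -24] -> 3
  [-49, -10, 0, 35, 19, 50, 33, -17] -> [49, 10, 0, -35, -19, -50, -33, 17] -> [41, 2, -8, -43, -27, -58, -41, 9] -> [41, 9, 2, -8, -27, -41, -43, -58] -> [41, 9, 2, -8, -27, -41, -43, -58] -> [38, 6, -1, -11, -30, -44, -46, -61] -> 3
  [5, -34, 34] -> [-5, 34, -34] -> [-13, 26, -42] -> [26, -13, -42] -> [26, -13, -42] -> [23, -16, -45] -> 2
  [27, -11, -25, -18] -> [-27, 11, 25, 18] -> [-35, 3, 17, 10] -> [17, 10, 3, -35] -> [17, 10, 3, -35] -> [14, 7, 0, -38] -> 1

3; 3; 2; 1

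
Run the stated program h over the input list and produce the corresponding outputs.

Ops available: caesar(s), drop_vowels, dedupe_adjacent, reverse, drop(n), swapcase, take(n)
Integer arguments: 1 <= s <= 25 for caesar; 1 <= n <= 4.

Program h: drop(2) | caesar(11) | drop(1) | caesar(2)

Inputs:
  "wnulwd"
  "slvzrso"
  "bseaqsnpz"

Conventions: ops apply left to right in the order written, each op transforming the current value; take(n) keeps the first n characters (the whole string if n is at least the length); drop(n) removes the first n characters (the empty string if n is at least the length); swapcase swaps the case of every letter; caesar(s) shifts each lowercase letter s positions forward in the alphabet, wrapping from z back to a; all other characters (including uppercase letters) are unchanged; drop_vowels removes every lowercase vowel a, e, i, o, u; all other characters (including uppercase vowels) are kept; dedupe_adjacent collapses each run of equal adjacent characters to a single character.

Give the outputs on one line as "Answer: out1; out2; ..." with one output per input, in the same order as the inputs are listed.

Execution, op by op:
  "wnulwd" -> "ulwd" -> "fwho" -> "who" -> "yjq"
  "slvzrso" -> "vzrso" -> "gkcdz" -> "kcdz" -> "mefb"
  "bseaqsnpz" -> "eaqsnpz" -> "plbdyak" -> "lbdyak" -> "ndfacm"

"yjq"; "mefb"; "ndfacm"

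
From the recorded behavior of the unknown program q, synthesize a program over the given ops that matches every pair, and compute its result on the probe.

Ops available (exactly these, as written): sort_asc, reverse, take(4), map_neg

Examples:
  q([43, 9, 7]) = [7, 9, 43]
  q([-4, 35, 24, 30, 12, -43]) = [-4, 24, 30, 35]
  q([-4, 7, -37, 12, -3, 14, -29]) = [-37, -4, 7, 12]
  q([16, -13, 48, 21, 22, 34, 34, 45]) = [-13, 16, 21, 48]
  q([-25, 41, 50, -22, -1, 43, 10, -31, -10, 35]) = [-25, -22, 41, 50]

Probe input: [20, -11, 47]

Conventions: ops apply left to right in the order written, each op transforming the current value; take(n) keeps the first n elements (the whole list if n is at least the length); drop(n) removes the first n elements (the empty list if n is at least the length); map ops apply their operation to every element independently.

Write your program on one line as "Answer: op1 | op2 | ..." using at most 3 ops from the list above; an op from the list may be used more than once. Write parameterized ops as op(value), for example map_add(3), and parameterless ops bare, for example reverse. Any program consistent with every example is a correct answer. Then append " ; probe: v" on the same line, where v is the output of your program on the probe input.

take(4) | sort_asc ; probe: [-11, 20, 47]

Check, running the answer program on each example:
  [43, 9, 7] -> [43, 9, 7] -> [7, 9, 43]
  [-4, 35, 24, 30, 12, -43] -> [-4, 35, 24, 30] -> [-4, 24, 30, 35]
  [-4, 7, -37, 12, -3, 14, -29] -> [-4, 7, -37, 12] -> [-37, -4, 7, 12]
  [16, -13, 48, 21, 22, 34, 34, 45] -> [16, -13, 48, 21] -> [-13, 16, 21, 48]
  [-25, 41, 50, -22, -1, 43, 10, -31, -10, 35] -> [-25, 41, 50, -22] -> [-25, -22, 41, 50]
  probe: [20, -11, 47] -> [20, -11, 47] -> [-11, 20, 47]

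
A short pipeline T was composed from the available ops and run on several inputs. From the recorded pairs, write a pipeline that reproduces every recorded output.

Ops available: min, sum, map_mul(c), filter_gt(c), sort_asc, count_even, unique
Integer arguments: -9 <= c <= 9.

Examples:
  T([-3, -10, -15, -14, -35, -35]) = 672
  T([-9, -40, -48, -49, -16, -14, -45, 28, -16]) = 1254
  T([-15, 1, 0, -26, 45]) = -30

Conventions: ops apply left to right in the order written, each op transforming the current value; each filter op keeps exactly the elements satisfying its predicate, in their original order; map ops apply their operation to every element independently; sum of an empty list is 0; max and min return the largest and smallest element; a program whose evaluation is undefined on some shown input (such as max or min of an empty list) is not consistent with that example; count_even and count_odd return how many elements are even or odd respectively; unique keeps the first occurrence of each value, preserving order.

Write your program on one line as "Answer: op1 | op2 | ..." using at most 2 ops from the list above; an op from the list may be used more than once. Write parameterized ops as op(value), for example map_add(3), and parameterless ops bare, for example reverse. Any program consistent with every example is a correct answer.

map_mul(-6) | sum

Check, running the answer program on each example:
  [-3, -10, -15, -14, -35, -35] -> [18, 60, 90, 84, 210, 210] -> 672
  [-9, -40, -48, -49, -16, -14, -45, 28, -16] -> [54, 240, 288, 294, 96, 84, 270, -168, 96] -> 1254
  [-15, 1, 0, -26, 45] -> [90, -6, 0, 156, -270] -> -30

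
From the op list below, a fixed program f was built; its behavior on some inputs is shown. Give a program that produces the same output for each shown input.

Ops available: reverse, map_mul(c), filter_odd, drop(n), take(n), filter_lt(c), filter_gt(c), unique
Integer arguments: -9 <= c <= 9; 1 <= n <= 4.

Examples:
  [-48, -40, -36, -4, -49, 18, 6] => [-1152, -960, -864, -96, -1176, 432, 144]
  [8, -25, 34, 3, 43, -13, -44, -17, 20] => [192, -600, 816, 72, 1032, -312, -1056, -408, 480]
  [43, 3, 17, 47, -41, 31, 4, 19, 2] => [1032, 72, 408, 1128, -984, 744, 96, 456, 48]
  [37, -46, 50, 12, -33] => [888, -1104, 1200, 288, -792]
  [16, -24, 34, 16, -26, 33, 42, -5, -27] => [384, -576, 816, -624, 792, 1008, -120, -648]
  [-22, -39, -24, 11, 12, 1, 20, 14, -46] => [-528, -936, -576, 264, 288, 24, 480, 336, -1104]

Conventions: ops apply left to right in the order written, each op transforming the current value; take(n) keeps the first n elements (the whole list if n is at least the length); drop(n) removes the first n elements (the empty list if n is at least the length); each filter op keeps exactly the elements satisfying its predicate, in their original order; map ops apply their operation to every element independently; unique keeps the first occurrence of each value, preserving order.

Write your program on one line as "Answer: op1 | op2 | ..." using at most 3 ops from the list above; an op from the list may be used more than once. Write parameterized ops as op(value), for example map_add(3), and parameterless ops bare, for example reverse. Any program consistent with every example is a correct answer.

unique | map_mul(8) | map_mul(3)

Check, running the answer program on each example:
  [-48, -40, -36, -4, -49, 18, 6] -> [-48, -40, -36, -4, -49, 18, 6] -> [-384, -320, -288, -32, -392, 144, 48] -> [-1152, -960, -864, -96, -1176, 432, 144]
  [8, -25, 34, 3, 43, -13, -44, -17, 20] -> [8, -25, 34, 3, 43, -13, -44, -17, 20] -> [64, -200, 272, 24, 344, -104, -352, -136, 160] -> [192, -600, 816, 72, 1032, -312, -1056, -408, 480]
  [43, 3, 17, 47, -41, 31, 4, 19, 2] -> [43, 3, 17, 47, -41, 31, 4, 19, 2] -> [344, 24, 136, 376, -328, 248, 32, 152, 16] -> [1032, 72, 408, 1128, -984, 744, 96, 456, 48]
  [37, -46, 50, 12, -33] -> [37, -46, 50, 12, -33] -> [296, -368, 400, 96, -264] -> [888, -1104, 1200, 288, -792]
  [16, -24, 34, 16, -26, 33, 42, -5, -27] -> [16, -24, 34, -26, 33, 42, -5, -27] -> [128, -192, 272, -208, 264, 336, -40, -216] -> [384, -576, 816, -624, 792, 1008, -120, -648]
  [-22, -39, -24, 11, 12, 1, 20, 14, -46] -> [-22, -39, -24, 11, 12, 1, 20, 14, -46] -> [-176, -312, -192, 88, 96, 8, 160, 112, -368] -> [-528, -936, -576, 264, 288, 24, 480, 336, -1104]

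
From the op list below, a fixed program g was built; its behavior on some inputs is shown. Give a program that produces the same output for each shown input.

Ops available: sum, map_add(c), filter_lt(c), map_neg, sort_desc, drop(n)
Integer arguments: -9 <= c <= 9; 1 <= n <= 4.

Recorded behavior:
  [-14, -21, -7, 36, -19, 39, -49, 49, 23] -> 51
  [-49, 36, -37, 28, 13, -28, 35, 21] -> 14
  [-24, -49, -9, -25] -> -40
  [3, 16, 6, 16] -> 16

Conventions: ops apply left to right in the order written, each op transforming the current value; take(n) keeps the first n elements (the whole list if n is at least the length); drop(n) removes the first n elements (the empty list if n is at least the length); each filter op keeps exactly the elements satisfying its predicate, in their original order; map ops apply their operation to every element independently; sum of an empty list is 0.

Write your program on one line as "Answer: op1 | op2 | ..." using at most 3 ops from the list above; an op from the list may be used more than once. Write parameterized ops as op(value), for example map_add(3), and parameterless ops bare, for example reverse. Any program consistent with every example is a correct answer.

map_add(-3) | drop(2) | sum

Check, running the answer program on each example:
  [-14, -21, -7, 36, -19, 39, -49, 49, 23] -> [-17, -24, -10, 33, -22, 36, -52, 46, 20] -> [-10, 33, -22, 36, -52, 46, 20] -> 51
  [-49, 36, -37, 28, 13, -28, 35, 21] -> [-52, 33, -40, 25, 10, -31, 32, 18] -> [-40, 25, 10, -31, 32, 18] -> 14
  [-24, -49, -9, -25] -> [-27, -52, -12, -28] -> [-12, -28] -> -40
  [3, 16, 6, 16] -> [0, 13, 3, 13] -> [3, 13] -> 16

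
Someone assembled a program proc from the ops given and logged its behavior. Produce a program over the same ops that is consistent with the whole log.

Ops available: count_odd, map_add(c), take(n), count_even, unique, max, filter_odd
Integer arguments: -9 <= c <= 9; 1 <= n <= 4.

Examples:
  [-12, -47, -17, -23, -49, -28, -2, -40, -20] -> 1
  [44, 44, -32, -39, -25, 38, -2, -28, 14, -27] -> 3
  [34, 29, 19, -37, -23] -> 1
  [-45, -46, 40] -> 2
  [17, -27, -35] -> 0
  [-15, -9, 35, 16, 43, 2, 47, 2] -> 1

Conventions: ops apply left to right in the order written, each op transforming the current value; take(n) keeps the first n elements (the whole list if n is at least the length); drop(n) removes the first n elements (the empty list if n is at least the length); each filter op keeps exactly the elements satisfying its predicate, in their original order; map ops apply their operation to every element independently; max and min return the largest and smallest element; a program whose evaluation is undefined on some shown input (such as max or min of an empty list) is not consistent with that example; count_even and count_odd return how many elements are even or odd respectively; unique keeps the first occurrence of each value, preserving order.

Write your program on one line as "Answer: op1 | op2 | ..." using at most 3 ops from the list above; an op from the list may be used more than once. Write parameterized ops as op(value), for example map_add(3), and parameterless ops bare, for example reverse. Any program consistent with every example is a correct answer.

take(4) | count_even

Check, running the answer program on each example:
  [-12, -47, -17, -23, -49, -28, -2, -40, -20] -> [-12, -47, -17, -23] -> 1
  [44, 44, -32, -39, -25, 38, -2, -28, 14, -27] -> [44, 44, -32, -39] -> 3
  [34, 29, 19, -37, -23] -> [34, 29, 19, -37] -> 1
  [-45, -46, 40] -> [-45, -46, 40] -> 2
  [17, -27, -35] -> [17, -27, -35] -> 0
  [-15, -9, 35, 16, 43, 2, 47, 2] -> [-15, -9, 35, 16] -> 1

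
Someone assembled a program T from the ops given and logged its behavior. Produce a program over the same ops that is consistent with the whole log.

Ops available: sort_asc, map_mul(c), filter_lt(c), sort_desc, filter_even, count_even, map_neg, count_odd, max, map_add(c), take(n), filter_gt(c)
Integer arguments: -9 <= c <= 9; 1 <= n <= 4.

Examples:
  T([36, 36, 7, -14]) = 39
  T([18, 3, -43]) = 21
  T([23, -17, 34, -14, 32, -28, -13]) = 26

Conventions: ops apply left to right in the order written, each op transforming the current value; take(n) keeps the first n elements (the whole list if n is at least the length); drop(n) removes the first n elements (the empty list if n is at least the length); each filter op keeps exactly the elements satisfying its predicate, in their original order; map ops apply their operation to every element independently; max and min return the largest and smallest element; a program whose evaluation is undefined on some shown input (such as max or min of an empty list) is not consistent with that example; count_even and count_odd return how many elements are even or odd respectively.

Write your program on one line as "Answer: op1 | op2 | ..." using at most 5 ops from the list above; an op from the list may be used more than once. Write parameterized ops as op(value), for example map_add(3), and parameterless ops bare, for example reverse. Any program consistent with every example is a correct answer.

take(2) | map_add(7) | take(1) | map_add(-4) | max

Check, running the answer program on each example:
  [36, 36, 7, -14] -> [36, 36] -> [43, 43] -> [43] -> [39] -> 39
  [18, 3, -43] -> [18, 3] -> [25, 10] -> [25] -> [21] -> 21
  [23, -17, 34, -14, 32, -28, -13] -> [23, -17] -> [30, -10] -> [30] -> [26] -> 26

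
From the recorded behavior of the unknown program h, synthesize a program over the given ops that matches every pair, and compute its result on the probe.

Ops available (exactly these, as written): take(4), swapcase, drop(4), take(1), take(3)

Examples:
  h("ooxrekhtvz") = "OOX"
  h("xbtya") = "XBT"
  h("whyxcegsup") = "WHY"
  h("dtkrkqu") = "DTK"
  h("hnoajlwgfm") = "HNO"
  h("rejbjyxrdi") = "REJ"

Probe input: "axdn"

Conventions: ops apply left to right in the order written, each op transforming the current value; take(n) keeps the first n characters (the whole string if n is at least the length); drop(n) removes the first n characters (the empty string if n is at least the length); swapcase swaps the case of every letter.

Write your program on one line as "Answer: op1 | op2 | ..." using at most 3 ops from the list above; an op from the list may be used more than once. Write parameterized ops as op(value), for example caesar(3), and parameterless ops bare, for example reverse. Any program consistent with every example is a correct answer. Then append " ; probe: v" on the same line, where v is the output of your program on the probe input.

take(3) | swapcase ; probe: "AXD"

Check, running the answer program on each example:
  "ooxrekhtvz" -> "oox" -> "OOX"
  "xbtya" -> "xbt" -> "XBT"
  "whyxcegsup" -> "why" -> "WHY"
  "dtkrkqu" -> "dtk" -> "DTK"
  "hnoajlwgfm" -> "hno" -> "HNO"
  "rejbjyxrdi" -> "rej" -> "REJ"
  probe: "axdn" -> "axd" -> "AXD"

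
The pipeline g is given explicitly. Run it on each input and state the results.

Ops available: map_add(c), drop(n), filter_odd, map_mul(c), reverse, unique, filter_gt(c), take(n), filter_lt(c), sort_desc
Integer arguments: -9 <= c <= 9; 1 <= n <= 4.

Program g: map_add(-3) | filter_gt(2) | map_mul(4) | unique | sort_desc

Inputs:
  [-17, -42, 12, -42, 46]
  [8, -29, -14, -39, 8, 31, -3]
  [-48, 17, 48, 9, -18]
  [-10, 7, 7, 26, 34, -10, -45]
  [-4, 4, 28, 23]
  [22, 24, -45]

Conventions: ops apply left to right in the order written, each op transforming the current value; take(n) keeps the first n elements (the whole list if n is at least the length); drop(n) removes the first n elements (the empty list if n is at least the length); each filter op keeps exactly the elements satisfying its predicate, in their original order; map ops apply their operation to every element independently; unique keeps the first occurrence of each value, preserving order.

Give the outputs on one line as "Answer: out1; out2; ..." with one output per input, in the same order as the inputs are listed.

Execution, op by op:
  [-17, -42, 12, -42, 46] -> [-20, -45, 9, -45, 43] -> [9, 43] -> [36, 172] -> [36, 172] -> [172, 36]
  [8, -29, -14, -39, 8, 31, -3] -> [5, -32, -17, -42, 5, 28, -6] -> [5, 5, 28] -> [20, 20, 112] -> [20, 112] -> [112, 20]
  [-48, 17, 48, 9, -18] -> [-51, 14, 45, 6, -21] -> [14, 45, 6] -> [56, 180, 24] -> [56, 180, 24] -> [180, 56, 24]
  [-10, 7, 7, 26, 34, -10, -45] -> [-13, 4, 4, 23, 31, -13, -48] -> [4, 4, 23, 31] -> [16, 16, 92, 124] -> [16, 92, 124] -> [124, 92, 16]
  [-4, 4, 28, 23] -> [-7, 1, 25, 20] -> [25, 20] -> [100, 80] -> [100, 80] -> [100, 80]
  [22, 24, -45] -> [19, 21, -48] -> [19, 21] -> [76, 84] -> [76, 84] -> [84, 76]

[172, 36]; [112, 20]; [180, 56, 24]; [124, 92, 16]; [100, 80]; [84, 76]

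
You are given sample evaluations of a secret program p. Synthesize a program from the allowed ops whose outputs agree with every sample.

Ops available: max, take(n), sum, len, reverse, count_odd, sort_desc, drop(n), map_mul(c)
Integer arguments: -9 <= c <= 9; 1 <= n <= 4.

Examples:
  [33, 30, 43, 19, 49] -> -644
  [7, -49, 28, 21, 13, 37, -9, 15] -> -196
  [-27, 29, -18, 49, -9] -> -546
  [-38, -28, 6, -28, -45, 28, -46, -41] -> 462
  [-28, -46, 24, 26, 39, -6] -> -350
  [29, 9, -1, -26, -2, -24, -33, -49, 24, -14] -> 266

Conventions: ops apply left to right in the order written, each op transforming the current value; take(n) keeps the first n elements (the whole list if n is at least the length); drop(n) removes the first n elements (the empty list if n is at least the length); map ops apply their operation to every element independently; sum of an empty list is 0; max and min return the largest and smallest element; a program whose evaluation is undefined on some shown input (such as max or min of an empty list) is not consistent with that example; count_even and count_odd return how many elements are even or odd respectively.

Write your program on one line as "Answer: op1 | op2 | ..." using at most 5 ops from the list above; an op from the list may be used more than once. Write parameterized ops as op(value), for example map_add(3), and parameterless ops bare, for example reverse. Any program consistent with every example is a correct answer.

map_mul(-7) | sort_desc | drop(3) | take(2) | sum

Check, running the answer program on each example:
  [33, 30, 43, 19, 49] -> [-231, -210, -301, -133, -343] -> [-133, -210, -231, -301, -343] -> [-301, -343] -> [-301, -343] -> -644
  [7, -49, 28, 21, 13, 37, -9, 15] -> [-49, 343, -196, -147, -91, -259, 63, -105] -> [343, 63, -49, -91, -105, -147, -196, -259] -> [-91, -105, -147, -196, -259] -> [-91, -105] -> -196
  [-27, 29, -18, 49, -9] -> [189, -203, 126, -343, 63] -> [189, 126, 63, -203, -343] -> [-203, -343] -> [-203, -343] -> -546
  [-38, -28, 6, -28, -45, 28, -46, -41] -> [266, 196, -42, 196, 315, -196, 322, 287] -> [322, 315, 287, 266, 196, 196, -42, -196] -> [266, 196, 196, -42, -196] -> [266, 196] -> 462
  [-28, -46, 24, 26, 39, -6] -> [196, 322, -168, -182, -273, 42] -> [322, 196, 42, -168, -182, -273] -> [-168, -182, -273] -> [-168, -182] -> -350
  [29, 9, -1, -26, -2, -24, -33, -49, 24, -14] -> [-203, -63, 7, 182, 14, 168, 231, 343, -168, 98] -> [343, 231, 182, 168, 98, 14, 7, -63, -168, -203] -> [168, 98, 14, 7, -63, -168, -203] -> [168, 98] -> 266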